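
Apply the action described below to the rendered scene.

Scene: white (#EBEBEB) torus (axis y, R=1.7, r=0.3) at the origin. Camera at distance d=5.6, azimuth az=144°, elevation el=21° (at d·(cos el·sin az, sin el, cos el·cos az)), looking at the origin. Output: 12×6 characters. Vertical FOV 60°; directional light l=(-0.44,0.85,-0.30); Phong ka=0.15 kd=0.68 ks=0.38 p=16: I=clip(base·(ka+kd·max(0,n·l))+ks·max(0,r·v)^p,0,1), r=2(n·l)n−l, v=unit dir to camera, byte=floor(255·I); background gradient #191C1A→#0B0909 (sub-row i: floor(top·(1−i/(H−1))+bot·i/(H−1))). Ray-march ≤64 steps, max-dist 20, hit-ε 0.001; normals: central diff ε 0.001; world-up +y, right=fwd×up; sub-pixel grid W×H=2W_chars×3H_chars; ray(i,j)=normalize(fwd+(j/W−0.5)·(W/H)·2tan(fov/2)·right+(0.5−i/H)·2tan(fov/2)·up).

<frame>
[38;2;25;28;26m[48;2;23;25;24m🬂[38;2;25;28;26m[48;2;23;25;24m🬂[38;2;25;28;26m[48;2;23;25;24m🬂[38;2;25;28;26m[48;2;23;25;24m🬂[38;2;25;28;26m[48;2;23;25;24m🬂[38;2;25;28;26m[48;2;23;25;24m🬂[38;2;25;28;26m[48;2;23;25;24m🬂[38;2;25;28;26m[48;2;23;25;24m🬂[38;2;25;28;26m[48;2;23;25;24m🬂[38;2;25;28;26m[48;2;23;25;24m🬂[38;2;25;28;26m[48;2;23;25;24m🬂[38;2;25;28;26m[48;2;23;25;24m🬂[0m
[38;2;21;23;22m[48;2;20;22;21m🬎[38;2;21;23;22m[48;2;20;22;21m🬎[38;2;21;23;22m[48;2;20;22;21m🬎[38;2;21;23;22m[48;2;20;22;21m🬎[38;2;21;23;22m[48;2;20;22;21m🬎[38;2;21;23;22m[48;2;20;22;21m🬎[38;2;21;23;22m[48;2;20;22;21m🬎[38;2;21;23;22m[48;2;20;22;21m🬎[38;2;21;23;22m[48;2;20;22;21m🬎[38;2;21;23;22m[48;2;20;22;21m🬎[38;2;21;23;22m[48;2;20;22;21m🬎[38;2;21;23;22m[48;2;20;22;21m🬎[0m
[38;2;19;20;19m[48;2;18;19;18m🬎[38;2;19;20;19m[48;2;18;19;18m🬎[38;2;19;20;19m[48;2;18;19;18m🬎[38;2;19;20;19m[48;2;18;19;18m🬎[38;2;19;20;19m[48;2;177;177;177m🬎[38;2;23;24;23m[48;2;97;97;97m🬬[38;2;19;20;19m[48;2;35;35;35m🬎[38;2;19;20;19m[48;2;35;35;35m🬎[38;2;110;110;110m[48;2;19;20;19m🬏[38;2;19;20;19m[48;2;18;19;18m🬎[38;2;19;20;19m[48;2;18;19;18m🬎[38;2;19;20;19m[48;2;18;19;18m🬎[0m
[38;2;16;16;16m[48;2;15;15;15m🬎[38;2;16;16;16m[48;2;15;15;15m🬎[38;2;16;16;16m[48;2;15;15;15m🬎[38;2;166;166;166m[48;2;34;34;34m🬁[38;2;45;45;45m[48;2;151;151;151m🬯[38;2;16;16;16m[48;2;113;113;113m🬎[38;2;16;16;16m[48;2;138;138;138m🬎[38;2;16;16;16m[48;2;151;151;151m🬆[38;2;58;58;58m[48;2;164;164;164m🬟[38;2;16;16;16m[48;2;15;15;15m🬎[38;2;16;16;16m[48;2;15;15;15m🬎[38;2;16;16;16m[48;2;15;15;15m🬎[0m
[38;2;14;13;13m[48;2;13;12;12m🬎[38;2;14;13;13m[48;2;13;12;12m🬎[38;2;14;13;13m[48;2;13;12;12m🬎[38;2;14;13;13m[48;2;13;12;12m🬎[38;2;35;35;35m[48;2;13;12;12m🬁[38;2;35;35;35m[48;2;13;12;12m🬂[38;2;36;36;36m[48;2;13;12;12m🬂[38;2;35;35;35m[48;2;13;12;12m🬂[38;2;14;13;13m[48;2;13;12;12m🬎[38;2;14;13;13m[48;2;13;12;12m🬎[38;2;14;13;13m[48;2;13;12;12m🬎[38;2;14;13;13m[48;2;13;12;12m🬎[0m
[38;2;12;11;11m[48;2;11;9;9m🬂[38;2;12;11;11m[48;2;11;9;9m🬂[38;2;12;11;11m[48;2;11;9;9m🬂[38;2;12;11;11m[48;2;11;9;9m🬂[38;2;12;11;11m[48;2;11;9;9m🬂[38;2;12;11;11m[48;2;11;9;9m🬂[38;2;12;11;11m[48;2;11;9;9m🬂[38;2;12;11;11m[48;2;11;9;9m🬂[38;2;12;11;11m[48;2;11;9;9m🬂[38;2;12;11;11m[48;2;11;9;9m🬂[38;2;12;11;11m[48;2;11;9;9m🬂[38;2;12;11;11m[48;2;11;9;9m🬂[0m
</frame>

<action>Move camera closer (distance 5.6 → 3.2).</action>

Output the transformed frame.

<frame>
[38;2;25;28;26m[48;2;23;25;24m🬂[38;2;25;28;26m[48;2;23;25;24m🬂[38;2;25;28;26m[48;2;23;25;24m🬂[38;2;25;28;26m[48;2;23;25;24m🬂[38;2;25;28;26m[48;2;23;25;24m🬂[38;2;25;28;26m[48;2;23;25;24m🬂[38;2;25;28;26m[48;2;23;25;24m🬂[38;2;25;28;26m[48;2;23;25;24m🬂[38;2;25;28;26m[48;2;23;25;24m🬂[38;2;25;28;26m[48;2;23;25;24m🬂[38;2;25;28;26m[48;2;23;25;24m🬂[38;2;25;28;26m[48;2;23;25;24m🬂[0m
[38;2;21;23;22m[48;2;20;22;21m🬎[38;2;21;23;22m[48;2;20;22;21m🬎[38;2;21;23;22m[48;2;20;22;21m🬎[38;2;21;23;22m[48;2;20;22;21m🬎[38;2;21;23;22m[48;2;20;22;21m🬎[38;2;21;23;22m[48;2;20;22;21m🬎[38;2;21;23;22m[48;2;20;22;21m🬎[38;2;21;23;22m[48;2;20;22;21m🬎[38;2;21;23;22m[48;2;20;22;21m🬎[38;2;21;23;22m[48;2;20;22;21m🬎[38;2;21;23;22m[48;2;20;22;21m🬎[38;2;21;23;22m[48;2;20;22;21m🬎[0m
[38;2;19;20;19m[48;2;18;19;18m🬎[38;2;19;20;19m[48;2;180;180;180m🬝[38;2;19;20;19m[48;2;185;185;185m🬆[38;2;50;50;50m[48;2;184;184;184m🬡[38;2;33;34;33m[48;2;188;188;188m🬰[38;2;27;28;27m[48;2;98;98;98m🬰[38;2;60;60;60m[48;2;23;24;23m🬋[38;2;27;28;27m[48;2;48;48;48m🬰[38;2;27;28;27m[48;2;73;73;73m🬰[38;2;30;31;30m[48;2;139;139;139m🬰[38;2;19;20;19m[48;2;132;132;132m🬎[38;2;19;20;19m[48;2;18;19;18m🬎[0m
[38;2;21;21;21m[48;2;119;119;119m🬕[38;2;180;180;180m[48;2;155;155;155m🬊[38;2;169;169;169m[48;2;16;16;16m🬴[38;2;41;41;41m[48;2;15;15;15m🬀[38;2;16;16;16m[48;2;15;15;15m🬎[38;2;16;16;16m[48;2;15;15;15m🬎[38;2;16;16;16m[48;2;15;15;15m🬎[38;2;16;16;16m[48;2;15;15;15m🬎[38;2;16;16;16m[48;2;15;15;15m🬎[38;2;23;23;23m[48;2;152;152;152m🬝[38;2;72;72;72m[48;2;156;156;156m🬄[38;2;17;17;17m[48;2;179;179;179m🬁[0m
[38;2;66;66;66m[48;2;24;23;23m🬉[38;2;118;118;118m[48;2;65;65;65m🬊[38;2;147;147;147m[48;2;104;104;104m🬊[38;2;156;156;156m[48;2;118;118;118m🬎[38;2;164;164;164m[48;2;132;132;132m🬎[38;2;165;165;165m[48;2;142;142;142m🬎[38;2;166;166;166m[48;2;152;152;152m🬎[38;2;170;170;170m[48;2;193;193;193m🬴[38;2;173;173;173m[48;2;232;232;232m🬰[38;2;248;248;248m[48;2;166;166;166m🬋[38;2;195;195;195m[48;2;147;147;147m🬆[38;2;159;159;159m[48;2;111;111;111m🬎[0m
[38;2;12;11;11m[48;2;11;9;9m🬂[38;2;35;35;35m[48;2;11;9;9m🬊[38;2;60;60;60m[48;2;29;28;28m🬂[38;2;86;86;86m[48;2;42;42;42m🬂[38;2;93;93;93m[48;2;45;45;45m🬊[38;2;98;98;98m[48;2;43;43;43m🬎[38;2;106;106;106m[48;2;52;52;52m🬎[38;2;109;109;109m[48;2;54;54;54m🬎[38;2;108;108;108m[48;2;48;48;48m🬎[38;2;101;101;101m[48;2;35;35;35m🬎[38;2;92;92;92m[48;2;19;17;17m🬆[38;2;78;78;78m[48;2;11;9;9m🬀[0m
</frame>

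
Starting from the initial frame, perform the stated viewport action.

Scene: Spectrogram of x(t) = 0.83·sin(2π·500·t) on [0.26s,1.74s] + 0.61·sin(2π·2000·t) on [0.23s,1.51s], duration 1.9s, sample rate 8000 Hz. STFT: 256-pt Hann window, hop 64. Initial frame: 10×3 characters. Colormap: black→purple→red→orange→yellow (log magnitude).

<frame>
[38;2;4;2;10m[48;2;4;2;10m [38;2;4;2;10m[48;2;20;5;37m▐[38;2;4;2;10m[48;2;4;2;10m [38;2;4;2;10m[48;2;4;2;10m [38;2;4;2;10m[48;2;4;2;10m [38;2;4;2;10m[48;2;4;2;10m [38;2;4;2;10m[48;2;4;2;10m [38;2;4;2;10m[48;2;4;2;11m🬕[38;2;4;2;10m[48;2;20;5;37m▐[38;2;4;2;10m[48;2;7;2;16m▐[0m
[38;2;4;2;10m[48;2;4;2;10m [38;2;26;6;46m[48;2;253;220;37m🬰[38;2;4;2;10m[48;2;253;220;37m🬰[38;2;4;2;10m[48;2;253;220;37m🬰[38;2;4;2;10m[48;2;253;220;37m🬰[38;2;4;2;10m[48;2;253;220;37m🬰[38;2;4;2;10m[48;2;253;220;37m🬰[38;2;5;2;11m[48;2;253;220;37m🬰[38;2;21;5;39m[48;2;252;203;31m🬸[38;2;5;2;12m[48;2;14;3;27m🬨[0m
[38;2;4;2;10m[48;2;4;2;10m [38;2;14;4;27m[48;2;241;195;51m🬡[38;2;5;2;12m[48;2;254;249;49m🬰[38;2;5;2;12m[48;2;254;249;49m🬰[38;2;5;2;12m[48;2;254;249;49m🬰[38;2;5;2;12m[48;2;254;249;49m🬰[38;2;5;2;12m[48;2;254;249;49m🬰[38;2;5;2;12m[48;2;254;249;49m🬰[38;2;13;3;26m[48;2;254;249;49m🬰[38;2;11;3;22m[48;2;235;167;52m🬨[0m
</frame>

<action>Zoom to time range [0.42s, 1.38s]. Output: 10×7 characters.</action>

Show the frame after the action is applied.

<frame>
[38;2;4;2;10m[48;2;4;2;10m [38;2;4;2;10m[48;2;4;2;10m [38;2;4;2;10m[48;2;4;2;10m [38;2;4;2;10m[48;2;4;2;10m [38;2;4;2;10m[48;2;4;2;10m [38;2;4;2;10m[48;2;4;2;10m [38;2;4;2;10m[48;2;4;2;10m [38;2;4;2;10m[48;2;4;2;10m [38;2;4;2;10m[48;2;4;2;10m [38;2;4;2;10m[48;2;4;2;10m [0m
[38;2;4;2;10m[48;2;4;2;10m [38;2;4;2;10m[48;2;4;2;10m [38;2;4;2;10m[48;2;4;2;10m [38;2;4;2;10m[48;2;4;2;10m [38;2;4;2;10m[48;2;4;2;10m [38;2;4;2;10m[48;2;4;2;10m [38;2;4;2;10m[48;2;4;2;10m [38;2;4;2;10m[48;2;4;2;10m [38;2;4;2;10m[48;2;4;2;10m [38;2;4;2;10m[48;2;4;2;10m [0m
[38;2;4;2;10m[48;2;4;2;10m [38;2;4;2;10m[48;2;4;2;10m [38;2;4;2;10m[48;2;4;2;10m [38;2;4;2;10m[48;2;4;2;10m [38;2;4;2;10m[48;2;4;2;10m [38;2;4;2;10m[48;2;4;2;10m [38;2;4;2;10m[48;2;4;2;10m [38;2;4;2;10m[48;2;4;2;10m [38;2;4;2;10m[48;2;4;2;10m [38;2;4;2;10m[48;2;4;2;10m [0m
[38;2;4;2;10m[48;2;253;220;37m🬰[38;2;4;2;10m[48;2;253;220;37m🬰[38;2;4;2;10m[48;2;253;220;37m🬰[38;2;4;2;10m[48;2;253;220;37m🬰[38;2;4;2;10m[48;2;253;220;37m🬰[38;2;4;2;10m[48;2;253;220;37m🬰[38;2;4;2;10m[48;2;253;220;37m🬰[38;2;4;2;10m[48;2;253;220;37m🬰[38;2;4;2;10m[48;2;253;220;37m🬰[38;2;4;2;10m[48;2;253;220;37m🬰[0m
[38;2;4;2;10m[48;2;4;2;10m [38;2;4;2;10m[48;2;4;2;10m [38;2;4;2;10m[48;2;4;2;10m [38;2;4;2;10m[48;2;4;2;10m [38;2;4;2;10m[48;2;4;2;10m [38;2;4;2;10m[48;2;4;2;10m [38;2;4;2;10m[48;2;4;2;10m [38;2;4;2;10m[48;2;4;2;10m [38;2;4;2;10m[48;2;4;2;10m [38;2;4;2;10m[48;2;4;2;10m [0m
[38;2;4;2;10m[48;2;5;2;12m🬎[38;2;4;2;10m[48;2;5;2;12m🬎[38;2;4;2;10m[48;2;5;2;12m🬎[38;2;4;2;10m[48;2;5;2;12m🬎[38;2;4;2;10m[48;2;5;2;12m🬎[38;2;4;2;10m[48;2;5;2;12m🬎[38;2;4;2;10m[48;2;5;2;12m🬎[38;2;4;2;10m[48;2;5;2;12m🬎[38;2;4;2;10m[48;2;5;2;12m🬎[38;2;4;2;10m[48;2;5;2;12m🬎[0m
[38;2;254;249;49m[48;2;4;2;10m🬂[38;2;254;249;49m[48;2;4;2;10m🬂[38;2;254;249;49m[48;2;4;2;10m🬂[38;2;254;249;49m[48;2;4;2;10m🬂[38;2;254;249;49m[48;2;4;2;10m🬂[38;2;254;249;49m[48;2;4;2;10m🬂[38;2;254;249;49m[48;2;4;2;10m🬂[38;2;254;249;49m[48;2;4;2;10m🬂[38;2;254;249;49m[48;2;4;2;10m🬂[38;2;254;249;49m[48;2;4;2;10m🬂[0m
</frame>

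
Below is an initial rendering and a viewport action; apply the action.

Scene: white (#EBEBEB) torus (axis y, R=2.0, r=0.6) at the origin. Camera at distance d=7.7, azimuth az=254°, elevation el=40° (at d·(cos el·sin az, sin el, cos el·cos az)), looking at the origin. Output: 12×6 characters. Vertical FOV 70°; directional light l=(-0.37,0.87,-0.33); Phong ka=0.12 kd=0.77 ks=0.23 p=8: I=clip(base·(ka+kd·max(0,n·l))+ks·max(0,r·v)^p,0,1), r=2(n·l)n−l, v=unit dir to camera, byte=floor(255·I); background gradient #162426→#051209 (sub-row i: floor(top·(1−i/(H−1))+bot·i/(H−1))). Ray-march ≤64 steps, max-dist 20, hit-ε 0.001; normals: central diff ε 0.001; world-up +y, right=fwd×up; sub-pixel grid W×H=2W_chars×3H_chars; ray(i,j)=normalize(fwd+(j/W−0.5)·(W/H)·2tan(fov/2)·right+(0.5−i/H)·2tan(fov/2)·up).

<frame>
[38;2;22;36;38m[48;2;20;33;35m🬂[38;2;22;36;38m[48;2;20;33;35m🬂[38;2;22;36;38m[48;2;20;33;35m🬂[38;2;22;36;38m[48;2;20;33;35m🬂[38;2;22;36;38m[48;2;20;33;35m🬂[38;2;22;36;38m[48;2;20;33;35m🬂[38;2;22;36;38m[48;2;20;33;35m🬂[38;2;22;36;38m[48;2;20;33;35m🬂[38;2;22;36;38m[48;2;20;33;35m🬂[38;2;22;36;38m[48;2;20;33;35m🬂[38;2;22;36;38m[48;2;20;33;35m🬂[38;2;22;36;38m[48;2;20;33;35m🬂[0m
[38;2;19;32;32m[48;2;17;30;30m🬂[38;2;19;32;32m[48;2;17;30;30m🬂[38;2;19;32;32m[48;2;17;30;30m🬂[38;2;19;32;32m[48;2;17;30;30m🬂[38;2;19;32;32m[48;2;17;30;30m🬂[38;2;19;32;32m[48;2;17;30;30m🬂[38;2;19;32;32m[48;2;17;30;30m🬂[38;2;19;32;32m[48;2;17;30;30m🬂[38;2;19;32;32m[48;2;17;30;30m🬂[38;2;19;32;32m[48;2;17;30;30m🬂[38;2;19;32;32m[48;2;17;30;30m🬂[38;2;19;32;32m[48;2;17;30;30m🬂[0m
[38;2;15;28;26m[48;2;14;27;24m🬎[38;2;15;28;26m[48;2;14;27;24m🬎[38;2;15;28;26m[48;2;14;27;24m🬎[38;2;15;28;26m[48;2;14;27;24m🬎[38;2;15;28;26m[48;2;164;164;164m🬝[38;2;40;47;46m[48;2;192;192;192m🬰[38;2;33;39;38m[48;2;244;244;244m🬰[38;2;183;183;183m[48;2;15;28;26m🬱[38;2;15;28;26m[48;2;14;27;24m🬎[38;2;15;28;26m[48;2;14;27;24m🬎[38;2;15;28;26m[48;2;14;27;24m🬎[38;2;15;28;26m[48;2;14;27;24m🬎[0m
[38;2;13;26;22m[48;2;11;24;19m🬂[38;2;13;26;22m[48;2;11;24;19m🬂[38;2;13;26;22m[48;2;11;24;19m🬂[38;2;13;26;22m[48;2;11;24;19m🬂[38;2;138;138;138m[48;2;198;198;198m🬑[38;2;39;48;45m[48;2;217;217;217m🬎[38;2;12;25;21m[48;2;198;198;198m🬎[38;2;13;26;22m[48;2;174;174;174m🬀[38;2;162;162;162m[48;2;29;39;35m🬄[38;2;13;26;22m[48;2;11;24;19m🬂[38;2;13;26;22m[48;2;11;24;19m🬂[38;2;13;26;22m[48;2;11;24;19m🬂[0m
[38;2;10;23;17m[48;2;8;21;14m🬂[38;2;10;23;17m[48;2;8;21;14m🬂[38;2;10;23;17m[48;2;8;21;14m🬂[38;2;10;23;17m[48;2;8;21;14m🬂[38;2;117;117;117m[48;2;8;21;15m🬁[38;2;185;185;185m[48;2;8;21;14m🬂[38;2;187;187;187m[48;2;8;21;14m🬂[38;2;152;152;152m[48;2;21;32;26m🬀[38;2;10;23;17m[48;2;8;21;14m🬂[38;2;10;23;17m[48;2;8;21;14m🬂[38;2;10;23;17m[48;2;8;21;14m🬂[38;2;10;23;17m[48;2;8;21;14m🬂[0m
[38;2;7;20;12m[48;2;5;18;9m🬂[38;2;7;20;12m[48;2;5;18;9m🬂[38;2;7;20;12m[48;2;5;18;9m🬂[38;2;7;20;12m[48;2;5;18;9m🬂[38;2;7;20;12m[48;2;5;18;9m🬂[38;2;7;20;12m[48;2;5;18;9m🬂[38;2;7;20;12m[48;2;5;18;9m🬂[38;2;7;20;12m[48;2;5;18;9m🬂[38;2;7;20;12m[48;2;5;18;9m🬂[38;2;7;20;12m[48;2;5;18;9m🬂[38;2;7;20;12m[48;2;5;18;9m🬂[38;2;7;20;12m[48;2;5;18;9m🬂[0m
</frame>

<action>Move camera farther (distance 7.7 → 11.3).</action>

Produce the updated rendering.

<frame>
[38;2;22;36;38m[48;2;20;33;35m🬂[38;2;22;36;38m[48;2;20;33;35m🬂[38;2;22;36;38m[48;2;20;33;35m🬂[38;2;22;36;38m[48;2;20;33;35m🬂[38;2;22;36;38m[48;2;20;33;35m🬂[38;2;22;36;38m[48;2;20;33;35m🬂[38;2;22;36;38m[48;2;20;33;35m🬂[38;2;22;36;38m[48;2;20;33;35m🬂[38;2;22;36;38m[48;2;20;33;35m🬂[38;2;22;36;38m[48;2;20;33;35m🬂[38;2;22;36;38m[48;2;20;33;35m🬂[38;2;22;36;38m[48;2;20;33;35m🬂[0m
[38;2;19;32;32m[48;2;17;30;30m🬂[38;2;19;32;32m[48;2;17;30;30m🬂[38;2;19;32;32m[48;2;17;30;30m🬂[38;2;19;32;32m[48;2;17;30;30m🬂[38;2;19;32;32m[48;2;17;30;30m🬂[38;2;19;32;32m[48;2;17;30;30m🬂[38;2;19;32;32m[48;2;17;30;30m🬂[38;2;19;32;32m[48;2;17;30;30m🬂[38;2;19;32;32m[48;2;17;30;30m🬂[38;2;19;32;32m[48;2;17;30;30m🬂[38;2;19;32;32m[48;2;17;30;30m🬂[38;2;19;32;32m[48;2;17;30;30m🬂[0m
[38;2;15;28;26m[48;2;14;27;24m🬎[38;2;15;28;26m[48;2;14;27;24m🬎[38;2;15;28;26m[48;2;14;27;24m🬎[38;2;15;28;26m[48;2;14;27;24m🬎[38;2;15;28;26m[48;2;14;27;24m🬎[38;2;15;28;26m[48;2;157;157;157m🬎[38;2;15;28;26m[48;2;152;152;152m🬎[38;2;193;193;193m[48;2;15;28;26m🬏[38;2;15;28;26m[48;2;14;27;24m🬎[38;2;15;28;26m[48;2;14;27;24m🬎[38;2;15;28;26m[48;2;14;27;24m🬎[38;2;15;28;26m[48;2;14;27;24m🬎[0m
[38;2;13;26;22m[48;2;11;24;19m🬂[38;2;13;26;22m[48;2;11;24;19m🬂[38;2;13;26;22m[48;2;11;24;19m🬂[38;2;13;26;22m[48;2;11;24;19m🬂[38;2;13;26;22m[48;2;11;24;19m🬂[38;2;175;175;175m[48;2;12;25;20m🬪[38;2;13;26;22m[48;2;163;163;163m🬂[38;2;177;177;177m[48;2;11;24;20m🬄[38;2;13;26;22m[48;2;11;24;19m🬂[38;2;13;26;22m[48;2;11;24;19m🬂[38;2;13;26;22m[48;2;11;24;19m🬂[38;2;13;26;22m[48;2;11;24;19m🬂[0m
[38;2;10;23;17m[48;2;8;21;14m🬂[38;2;10;23;17m[48;2;8;21;14m🬂[38;2;10;23;17m[48;2;8;21;14m🬂[38;2;10;23;17m[48;2;8;21;14m🬂[38;2;10;23;17m[48;2;8;21;14m🬂[38;2;10;23;17m[48;2;8;21;14m🬂[38;2;10;23;17m[48;2;8;21;14m🬂[38;2;10;23;17m[48;2;8;21;14m🬂[38;2;10;23;17m[48;2;8;21;14m🬂[38;2;10;23;17m[48;2;8;21;14m🬂[38;2;10;23;17m[48;2;8;21;14m🬂[38;2;10;23;17m[48;2;8;21;14m🬂[0m
[38;2;7;20;12m[48;2;5;18;9m🬂[38;2;7;20;12m[48;2;5;18;9m🬂[38;2;7;20;12m[48;2;5;18;9m🬂[38;2;7;20;12m[48;2;5;18;9m🬂[38;2;7;20;12m[48;2;5;18;9m🬂[38;2;7;20;12m[48;2;5;18;9m🬂[38;2;7;20;12m[48;2;5;18;9m🬂[38;2;7;20;12m[48;2;5;18;9m🬂[38;2;7;20;12m[48;2;5;18;9m🬂[38;2;7;20;12m[48;2;5;18;9m🬂[38;2;7;20;12m[48;2;5;18;9m🬂[38;2;7;20;12m[48;2;5;18;9m🬂[0m
</frame>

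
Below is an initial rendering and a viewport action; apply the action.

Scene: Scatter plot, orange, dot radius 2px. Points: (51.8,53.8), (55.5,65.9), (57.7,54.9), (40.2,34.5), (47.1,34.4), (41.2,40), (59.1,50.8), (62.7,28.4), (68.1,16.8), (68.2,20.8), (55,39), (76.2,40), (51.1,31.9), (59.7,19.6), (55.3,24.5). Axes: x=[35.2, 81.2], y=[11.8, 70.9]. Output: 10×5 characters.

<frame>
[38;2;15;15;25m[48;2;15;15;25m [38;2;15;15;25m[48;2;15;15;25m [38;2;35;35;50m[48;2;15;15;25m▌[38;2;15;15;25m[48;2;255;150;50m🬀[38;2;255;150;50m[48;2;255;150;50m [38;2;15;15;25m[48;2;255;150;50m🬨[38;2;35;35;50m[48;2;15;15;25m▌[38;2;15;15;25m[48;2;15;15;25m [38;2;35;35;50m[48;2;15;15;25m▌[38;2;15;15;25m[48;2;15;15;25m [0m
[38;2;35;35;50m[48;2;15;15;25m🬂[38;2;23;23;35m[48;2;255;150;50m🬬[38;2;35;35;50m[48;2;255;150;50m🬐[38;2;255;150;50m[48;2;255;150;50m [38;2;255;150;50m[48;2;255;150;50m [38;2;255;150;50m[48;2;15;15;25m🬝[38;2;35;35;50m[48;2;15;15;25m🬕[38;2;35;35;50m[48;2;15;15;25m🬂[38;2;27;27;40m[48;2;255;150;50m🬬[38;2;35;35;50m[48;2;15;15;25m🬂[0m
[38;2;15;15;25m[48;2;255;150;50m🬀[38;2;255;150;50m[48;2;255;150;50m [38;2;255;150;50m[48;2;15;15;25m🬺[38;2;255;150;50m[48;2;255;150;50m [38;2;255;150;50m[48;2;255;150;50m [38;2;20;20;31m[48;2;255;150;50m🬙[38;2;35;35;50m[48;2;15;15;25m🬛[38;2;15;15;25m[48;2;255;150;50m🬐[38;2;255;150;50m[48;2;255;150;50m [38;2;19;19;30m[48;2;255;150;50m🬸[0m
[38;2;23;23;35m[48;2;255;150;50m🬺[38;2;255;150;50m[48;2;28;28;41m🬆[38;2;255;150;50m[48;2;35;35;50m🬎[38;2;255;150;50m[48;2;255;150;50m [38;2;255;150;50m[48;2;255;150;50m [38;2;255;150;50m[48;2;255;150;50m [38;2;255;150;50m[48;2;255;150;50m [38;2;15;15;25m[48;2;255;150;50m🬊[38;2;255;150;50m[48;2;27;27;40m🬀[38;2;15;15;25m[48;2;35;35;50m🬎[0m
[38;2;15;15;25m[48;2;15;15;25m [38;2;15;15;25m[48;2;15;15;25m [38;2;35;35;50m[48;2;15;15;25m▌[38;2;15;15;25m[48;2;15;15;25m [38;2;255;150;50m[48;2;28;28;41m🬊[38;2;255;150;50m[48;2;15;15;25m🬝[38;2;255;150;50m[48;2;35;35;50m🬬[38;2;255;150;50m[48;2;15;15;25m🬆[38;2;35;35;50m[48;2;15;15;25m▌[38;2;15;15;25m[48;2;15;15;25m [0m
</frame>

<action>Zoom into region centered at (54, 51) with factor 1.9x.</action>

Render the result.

<frame>
[38;2;15;15;25m[48;2;15;15;25m [38;2;15;15;25m[48;2;15;15;25m [38;2;35;35;50m[48;2;15;15;25m▌[38;2;15;15;25m[48;2;15;15;25m [38;2;255;150;50m[48;2;28;28;41m🬊[38;2;255;150;50m[48;2;15;15;25m🬝[38;2;255;150;50m[48;2;23;23;35m🬀[38;2;15;15;25m[48;2;15;15;25m [38;2;35;35;50m[48;2;15;15;25m▌[38;2;15;15;25m[48;2;15;15;25m [0m
[38;2;35;35;50m[48;2;15;15;25m🬂[38;2;35;35;50m[48;2;15;15;25m🬂[38;2;31;31;45m[48;2;255;150;50m🬝[38;2;35;35;50m[48;2;255;150;50m🬀[38;2;255;150;50m[48;2;28;28;41m🬱[38;2;28;28;41m[48;2;255;150;50m🬆[38;2;255;150;50m[48;2;35;35;50m🬺[38;2;23;23;35m[48;2;255;150;50m🬬[38;2;35;35;50m[48;2;15;15;25m🬕[38;2;35;35;50m[48;2;15;15;25m🬂[0m
[38;2;15;15;25m[48;2;35;35;50m🬰[38;2;15;15;25m[48;2;35;35;50m🬰[38;2;35;35;50m[48;2;15;15;25m🬛[38;2;255;150;50m[48;2;21;21;33m🬊[38;2;255;150;50m[48;2;27;27;40m🬀[38;2;20;20;31m[48;2;255;150;50m🬲[38;2;255;150;50m[48;2;255;150;50m [38;2;255;150;50m[48;2;15;15;25m🬛[38;2;35;35;50m[48;2;15;15;25m🬛[38;2;15;15;25m[48;2;35;35;50m🬰[0m
[38;2;255;150;50m[48;2;15;15;25m🬺[38;2;19;19;30m[48;2;255;150;50m🬬[38;2;35;35;50m[48;2;15;15;25m🬲[38;2;15;15;25m[48;2;35;35;50m🬎[38;2;27;27;40m[48;2;255;150;50m🬝[38;2;15;15;25m[48;2;255;150;50m🬊[38;2;255;150;50m[48;2;31;31;45m🬁[38;2;15;15;25m[48;2;35;35;50m🬎[38;2;35;35;50m[48;2;15;15;25m🬲[38;2;15;15;25m[48;2;35;35;50m🬎[0m
[38;2;255;150;50m[48;2;15;15;25m🬆[38;2;15;15;25m[48;2;255;150;50m🬆[38;2;255;150;50m[48;2;15;15;25m🬺[38;2;15;15;25m[48;2;255;150;50m🬬[38;2;255;150;50m[48;2;28;28;41m🬊[38;2;255;150;50m[48;2;15;15;25m🬝[38;2;255;150;50m[48;2;23;23;35m🬀[38;2;15;15;25m[48;2;15;15;25m [38;2;35;35;50m[48;2;15;15;25m▌[38;2;15;15;25m[48;2;15;15;25m [0m
</frame>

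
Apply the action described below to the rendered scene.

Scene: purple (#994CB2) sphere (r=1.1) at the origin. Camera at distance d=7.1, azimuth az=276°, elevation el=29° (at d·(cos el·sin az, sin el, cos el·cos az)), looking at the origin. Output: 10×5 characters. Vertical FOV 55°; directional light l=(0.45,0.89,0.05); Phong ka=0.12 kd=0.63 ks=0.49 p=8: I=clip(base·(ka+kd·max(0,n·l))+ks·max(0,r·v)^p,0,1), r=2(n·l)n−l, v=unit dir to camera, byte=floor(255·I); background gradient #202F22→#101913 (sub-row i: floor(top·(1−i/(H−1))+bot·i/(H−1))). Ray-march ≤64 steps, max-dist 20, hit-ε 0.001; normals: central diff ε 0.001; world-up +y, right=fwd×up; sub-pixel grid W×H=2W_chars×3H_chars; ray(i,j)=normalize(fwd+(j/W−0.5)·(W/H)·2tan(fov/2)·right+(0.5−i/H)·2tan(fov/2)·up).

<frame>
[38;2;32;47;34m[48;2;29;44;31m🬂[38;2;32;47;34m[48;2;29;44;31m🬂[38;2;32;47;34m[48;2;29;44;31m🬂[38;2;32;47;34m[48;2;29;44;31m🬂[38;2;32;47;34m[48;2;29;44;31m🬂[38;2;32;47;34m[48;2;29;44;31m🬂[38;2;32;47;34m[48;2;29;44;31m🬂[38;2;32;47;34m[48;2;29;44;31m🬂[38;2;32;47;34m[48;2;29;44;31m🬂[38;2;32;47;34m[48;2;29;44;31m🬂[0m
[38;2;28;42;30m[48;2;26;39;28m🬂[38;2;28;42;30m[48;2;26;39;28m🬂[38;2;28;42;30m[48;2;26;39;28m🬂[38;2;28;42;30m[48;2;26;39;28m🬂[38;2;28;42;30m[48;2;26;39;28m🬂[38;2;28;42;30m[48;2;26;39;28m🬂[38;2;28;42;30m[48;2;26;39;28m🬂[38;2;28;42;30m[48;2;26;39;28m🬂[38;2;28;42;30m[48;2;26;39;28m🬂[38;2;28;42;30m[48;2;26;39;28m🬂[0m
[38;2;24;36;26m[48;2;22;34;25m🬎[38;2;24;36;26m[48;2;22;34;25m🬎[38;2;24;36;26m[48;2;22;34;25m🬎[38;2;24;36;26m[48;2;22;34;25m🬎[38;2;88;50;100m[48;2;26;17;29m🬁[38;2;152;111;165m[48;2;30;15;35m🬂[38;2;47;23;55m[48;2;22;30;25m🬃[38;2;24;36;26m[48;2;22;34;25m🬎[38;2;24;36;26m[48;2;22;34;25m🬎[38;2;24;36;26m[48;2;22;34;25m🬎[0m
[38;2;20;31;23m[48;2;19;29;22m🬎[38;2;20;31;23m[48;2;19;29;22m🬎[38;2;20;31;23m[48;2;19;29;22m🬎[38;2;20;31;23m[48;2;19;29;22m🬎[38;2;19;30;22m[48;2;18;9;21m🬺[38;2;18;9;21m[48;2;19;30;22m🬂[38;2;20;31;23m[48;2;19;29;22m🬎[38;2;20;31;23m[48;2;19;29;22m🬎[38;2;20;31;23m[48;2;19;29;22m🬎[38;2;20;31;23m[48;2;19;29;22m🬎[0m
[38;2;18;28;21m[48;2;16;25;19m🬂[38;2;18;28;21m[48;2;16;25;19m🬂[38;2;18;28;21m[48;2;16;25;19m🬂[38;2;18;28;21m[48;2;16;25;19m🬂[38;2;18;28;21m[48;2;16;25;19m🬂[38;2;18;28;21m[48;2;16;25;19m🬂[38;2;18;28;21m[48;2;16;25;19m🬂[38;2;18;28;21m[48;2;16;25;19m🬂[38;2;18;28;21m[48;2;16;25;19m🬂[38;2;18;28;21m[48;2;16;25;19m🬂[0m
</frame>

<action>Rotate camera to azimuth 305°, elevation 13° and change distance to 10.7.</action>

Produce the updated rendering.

<frame>
[38;2;32;47;34m[48;2;29;44;31m🬂[38;2;32;47;34m[48;2;29;44;31m🬂[38;2;32;47;34m[48;2;29;44;31m🬂[38;2;32;47;34m[48;2;29;44;31m🬂[38;2;32;47;34m[48;2;29;44;31m🬂[38;2;32;47;34m[48;2;29;44;31m🬂[38;2;32;47;34m[48;2;29;44;31m🬂[38;2;32;47;34m[48;2;29;44;31m🬂[38;2;32;47;34m[48;2;29;44;31m🬂[38;2;32;47;34m[48;2;29;44;31m🬂[0m
[38;2;28;42;30m[48;2;26;39;28m🬂[38;2;28;42;30m[48;2;26;39;28m🬂[38;2;28;42;30m[48;2;26;39;28m🬂[38;2;28;42;30m[48;2;26;39;28m🬂[38;2;28;42;30m[48;2;26;39;28m🬂[38;2;28;42;30m[48;2;26;39;28m🬂[38;2;28;42;30m[48;2;26;39;28m🬂[38;2;28;42;30m[48;2;26;39;28m🬂[38;2;28;42;30m[48;2;26;39;28m🬂[38;2;28;42;30m[48;2;26;39;28m🬂[0m
[38;2;24;36;26m[48;2;22;34;25m🬎[38;2;24;36;26m[48;2;22;34;25m🬎[38;2;24;36;26m[48;2;22;34;25m🬎[38;2;24;36;26m[48;2;22;34;25m🬎[38;2;24;36;26m[48;2;18;9;21m🬕[38;2;62;34;71m[48;2;24;21;27m🬇[38;2;24;36;26m[48;2;22;34;25m🬎[38;2;24;36;26m[48;2;22;34;25m🬎[38;2;24;36;26m[48;2;22;34;25m🬎[38;2;24;36;26m[48;2;22;34;25m🬎[0m
[38;2;20;31;23m[48;2;19;29;22m🬎[38;2;20;31;23m[48;2;19;29;22m🬎[38;2;20;31;23m[48;2;19;29;22m🬎[38;2;20;31;23m[48;2;19;29;22m🬎[38;2;20;31;23m[48;2;19;29;22m🬎[38;2;20;31;23m[48;2;19;29;22m🬎[38;2;20;31;23m[48;2;19;29;22m🬎[38;2;20;31;23m[48;2;19;29;22m🬎[38;2;20;31;23m[48;2;19;29;22m🬎[38;2;20;31;23m[48;2;19;29;22m🬎[0m
[38;2;18;28;21m[48;2;16;25;19m🬂[38;2;18;28;21m[48;2;16;25;19m🬂[38;2;18;28;21m[48;2;16;25;19m🬂[38;2;18;28;21m[48;2;16;25;19m🬂[38;2;18;28;21m[48;2;16;25;19m🬂[38;2;18;28;21m[48;2;16;25;19m🬂[38;2;18;28;21m[48;2;16;25;19m🬂[38;2;18;28;21m[48;2;16;25;19m🬂[38;2;18;28;21m[48;2;16;25;19m🬂[38;2;18;28;21m[48;2;16;25;19m🬂[0m
</frame>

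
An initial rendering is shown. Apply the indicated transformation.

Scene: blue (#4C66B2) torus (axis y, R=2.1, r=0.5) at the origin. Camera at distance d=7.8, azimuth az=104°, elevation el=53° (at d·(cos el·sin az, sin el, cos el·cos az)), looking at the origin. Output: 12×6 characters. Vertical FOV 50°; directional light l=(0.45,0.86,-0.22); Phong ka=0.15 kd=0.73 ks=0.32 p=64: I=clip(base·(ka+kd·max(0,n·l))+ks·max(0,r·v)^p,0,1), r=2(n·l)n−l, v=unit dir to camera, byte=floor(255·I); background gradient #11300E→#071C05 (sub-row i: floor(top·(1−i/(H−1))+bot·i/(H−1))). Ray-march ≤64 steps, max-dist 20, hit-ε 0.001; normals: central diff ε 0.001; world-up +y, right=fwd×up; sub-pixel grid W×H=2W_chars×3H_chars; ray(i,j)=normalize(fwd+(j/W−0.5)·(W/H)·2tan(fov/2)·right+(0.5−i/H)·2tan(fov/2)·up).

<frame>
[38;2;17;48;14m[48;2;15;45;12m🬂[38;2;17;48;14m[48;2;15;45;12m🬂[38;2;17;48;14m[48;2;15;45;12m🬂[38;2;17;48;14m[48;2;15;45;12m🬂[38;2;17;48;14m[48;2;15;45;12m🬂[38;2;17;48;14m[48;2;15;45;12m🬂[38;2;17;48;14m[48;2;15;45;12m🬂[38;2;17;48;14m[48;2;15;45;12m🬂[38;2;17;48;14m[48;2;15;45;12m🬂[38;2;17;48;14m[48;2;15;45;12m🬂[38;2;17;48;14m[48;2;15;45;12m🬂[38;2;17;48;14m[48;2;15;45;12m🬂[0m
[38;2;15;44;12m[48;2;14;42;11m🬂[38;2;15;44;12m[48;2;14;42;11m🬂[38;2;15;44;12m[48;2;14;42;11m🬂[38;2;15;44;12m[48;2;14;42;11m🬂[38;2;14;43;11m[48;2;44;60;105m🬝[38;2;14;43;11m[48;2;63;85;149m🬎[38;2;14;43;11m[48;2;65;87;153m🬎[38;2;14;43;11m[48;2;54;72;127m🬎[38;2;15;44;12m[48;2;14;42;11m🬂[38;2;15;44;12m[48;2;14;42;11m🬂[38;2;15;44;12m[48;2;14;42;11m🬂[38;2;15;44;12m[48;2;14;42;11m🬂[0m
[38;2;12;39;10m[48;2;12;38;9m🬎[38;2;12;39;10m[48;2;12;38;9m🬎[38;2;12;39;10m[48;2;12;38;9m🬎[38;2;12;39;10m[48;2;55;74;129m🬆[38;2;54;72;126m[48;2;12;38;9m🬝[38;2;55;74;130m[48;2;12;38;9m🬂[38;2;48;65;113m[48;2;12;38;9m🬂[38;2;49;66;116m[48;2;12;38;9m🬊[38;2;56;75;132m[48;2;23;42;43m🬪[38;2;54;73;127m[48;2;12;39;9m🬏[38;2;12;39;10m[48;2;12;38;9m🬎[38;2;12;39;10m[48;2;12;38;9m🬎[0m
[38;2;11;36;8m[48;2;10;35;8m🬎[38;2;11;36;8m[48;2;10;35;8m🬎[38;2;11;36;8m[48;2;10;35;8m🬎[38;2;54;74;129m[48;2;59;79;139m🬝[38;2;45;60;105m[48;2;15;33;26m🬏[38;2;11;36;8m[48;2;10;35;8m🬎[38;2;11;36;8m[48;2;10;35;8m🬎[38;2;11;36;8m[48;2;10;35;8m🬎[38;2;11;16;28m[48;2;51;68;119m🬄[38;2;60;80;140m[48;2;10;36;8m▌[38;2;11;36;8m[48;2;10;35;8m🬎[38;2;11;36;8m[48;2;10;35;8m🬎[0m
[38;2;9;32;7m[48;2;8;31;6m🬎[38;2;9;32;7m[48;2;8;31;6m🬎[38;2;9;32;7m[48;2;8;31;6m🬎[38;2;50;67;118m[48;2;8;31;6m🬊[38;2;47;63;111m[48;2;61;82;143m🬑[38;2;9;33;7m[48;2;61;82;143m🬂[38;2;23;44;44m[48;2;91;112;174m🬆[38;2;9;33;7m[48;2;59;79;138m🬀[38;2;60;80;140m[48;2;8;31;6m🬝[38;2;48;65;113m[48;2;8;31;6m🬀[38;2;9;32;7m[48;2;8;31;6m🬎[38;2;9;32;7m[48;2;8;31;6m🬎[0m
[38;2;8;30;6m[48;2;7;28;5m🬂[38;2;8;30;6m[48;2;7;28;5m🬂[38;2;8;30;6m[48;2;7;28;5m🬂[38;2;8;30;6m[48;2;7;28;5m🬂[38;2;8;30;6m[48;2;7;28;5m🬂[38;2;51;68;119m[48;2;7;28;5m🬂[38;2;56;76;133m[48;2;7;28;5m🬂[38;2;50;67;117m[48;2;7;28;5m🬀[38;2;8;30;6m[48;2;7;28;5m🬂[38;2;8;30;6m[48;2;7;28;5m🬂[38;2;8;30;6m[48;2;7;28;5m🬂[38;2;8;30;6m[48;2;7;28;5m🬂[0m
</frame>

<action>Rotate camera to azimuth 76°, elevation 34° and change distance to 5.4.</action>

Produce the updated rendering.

<frame>
[38;2;17;48;14m[48;2;15;45;12m🬂[38;2;17;48;14m[48;2;15;45;12m🬂[38;2;17;48;14m[48;2;15;45;12m🬂[38;2;17;48;14m[48;2;15;45;12m🬂[38;2;17;48;14m[48;2;15;45;12m🬂[38;2;17;48;14m[48;2;15;45;12m🬂[38;2;17;48;14m[48;2;15;45;12m🬂[38;2;17;48;14m[48;2;15;45;12m🬂[38;2;17;48;14m[48;2;15;45;12m🬂[38;2;17;48;14m[48;2;15;45;12m🬂[38;2;17;48;14m[48;2;15;45;12m🬂[38;2;17;48;14m[48;2;15;45;12m🬂[0m
[38;2;15;44;12m[48;2;14;42;11m🬂[38;2;15;44;12m[48;2;14;42;11m🬂[38;2;15;44;12m[48;2;14;42;11m🬂[38;2;15;44;12m[48;2;14;42;11m🬂[38;2;14;43;11m[48;2;60;80;140m🬎[38;2;14;43;11m[48;2;64;87;152m🬎[38;2;14;43;11m[48;2;62;83;146m🬎[38;2;14;43;11m[48;2;59;80;140m🬎[38;2;58;78;136m[48;2;14;43;11m🬏[38;2;15;44;12m[48;2;14;42;11m🬂[38;2;15;44;12m[48;2;14;42;11m🬂[38;2;15;44;12m[48;2;14;42;11m🬂[0m
[38;2;12;39;10m[48;2;12;38;9m🬎[38;2;12;39;9m[48;2;45;61;107m🬝[38;2;13;40;10m[48;2;58;78;137m🬂[38;2;59;80;140m[48;2;36;48;84m🬝[38;2;57;77;135m[48;2;19;33;39m🬆[38;2;52;70;124m[48;2;14;30;24m🬂[38;2;44;60;104m[48;2;11;26;17m🬂[38;2;42;57;100m[48;2;12;27;18m🬂[38;2;48;65;114m[48;2;17;24;42m🬂[38;2;48;64;113m[48;2;17;34;30m🬪[38;2;12;39;10m[48;2;59;80;140m🬊[38;2;12;39;10m[48;2;12;38;9m🬎[0m
[38;2;11;36;8m[48;2;10;35;8m🬎[38;2;11;37;9m[48;2;46;62;108m🬀[38;2;58;78;137m[48;2;55;74;129m🬲[38;2;40;54;96m[48;2;10;36;8m▌[38;2;11;36;8m[48;2;10;35;8m🬎[38;2;11;36;8m[48;2;10;35;8m🬎[38;2;11;36;8m[48;2;10;35;8m🬎[38;2;11;36;8m[48;2;10;35;8m🬎[38;2;11;36;8m[48;2;10;35;8m🬎[38;2;11;15;26m[48;2;43;58;101m🬄[38;2;55;74;130m[48;2;63;85;150m🬄[38;2;60;80;141m[48;2;10;36;8m🬓[0m
[38;2;9;32;7m[48;2;8;31;6m🬎[38;2;44;59;104m[48;2;17;32;33m🬉[38;2;54;73;128m[48;2;42;57;100m🬬[38;2;55;74;130m[48;2;59;79;139m🬑[38;2;9;33;7m[48;2;57;77;135m🬁[38;2;9;33;7m[48;2;58;79;138m🬂[38;2;9;33;7m[48;2;58;78;137m🬂[38;2;9;33;7m[48;2;60;81;142m🬂[38;2;46;62;108m[48;2;64;86;150m🬂[38;2;58;78;137m[48;2;64;87;152m🬀[38;2;63;85;149m[48;2;48;65;114m🬝[38;2;54;72;126m[48;2;8;31;6m🬀[0m
[38;2;8;30;6m[48;2;7;28;5m🬂[38;2;8;30;6m[48;2;7;28;5m🬂[38;2;33;44;78m[48;2;9;27;14m🬂[38;2;44;59;104m[48;2;13;27;25m🬎[38;2;53;72;125m[48;2;34;45;80m🬎[38;2;57;77;136m[48;2;42;57;100m🬎[38;2;64;85;147m[48;2;49;66;116m🬊[38;2;77;99;162m[48;2;51;68;119m🬂[38;2;58;78;137m[48;2;36;48;84m🬎[38;2;50;67;118m[48;2;7;28;5m🬎[38;2;46;62;109m[48;2;7;28;5m🬀[38;2;8;30;6m[48;2;7;28;5m🬂[0m
</frame>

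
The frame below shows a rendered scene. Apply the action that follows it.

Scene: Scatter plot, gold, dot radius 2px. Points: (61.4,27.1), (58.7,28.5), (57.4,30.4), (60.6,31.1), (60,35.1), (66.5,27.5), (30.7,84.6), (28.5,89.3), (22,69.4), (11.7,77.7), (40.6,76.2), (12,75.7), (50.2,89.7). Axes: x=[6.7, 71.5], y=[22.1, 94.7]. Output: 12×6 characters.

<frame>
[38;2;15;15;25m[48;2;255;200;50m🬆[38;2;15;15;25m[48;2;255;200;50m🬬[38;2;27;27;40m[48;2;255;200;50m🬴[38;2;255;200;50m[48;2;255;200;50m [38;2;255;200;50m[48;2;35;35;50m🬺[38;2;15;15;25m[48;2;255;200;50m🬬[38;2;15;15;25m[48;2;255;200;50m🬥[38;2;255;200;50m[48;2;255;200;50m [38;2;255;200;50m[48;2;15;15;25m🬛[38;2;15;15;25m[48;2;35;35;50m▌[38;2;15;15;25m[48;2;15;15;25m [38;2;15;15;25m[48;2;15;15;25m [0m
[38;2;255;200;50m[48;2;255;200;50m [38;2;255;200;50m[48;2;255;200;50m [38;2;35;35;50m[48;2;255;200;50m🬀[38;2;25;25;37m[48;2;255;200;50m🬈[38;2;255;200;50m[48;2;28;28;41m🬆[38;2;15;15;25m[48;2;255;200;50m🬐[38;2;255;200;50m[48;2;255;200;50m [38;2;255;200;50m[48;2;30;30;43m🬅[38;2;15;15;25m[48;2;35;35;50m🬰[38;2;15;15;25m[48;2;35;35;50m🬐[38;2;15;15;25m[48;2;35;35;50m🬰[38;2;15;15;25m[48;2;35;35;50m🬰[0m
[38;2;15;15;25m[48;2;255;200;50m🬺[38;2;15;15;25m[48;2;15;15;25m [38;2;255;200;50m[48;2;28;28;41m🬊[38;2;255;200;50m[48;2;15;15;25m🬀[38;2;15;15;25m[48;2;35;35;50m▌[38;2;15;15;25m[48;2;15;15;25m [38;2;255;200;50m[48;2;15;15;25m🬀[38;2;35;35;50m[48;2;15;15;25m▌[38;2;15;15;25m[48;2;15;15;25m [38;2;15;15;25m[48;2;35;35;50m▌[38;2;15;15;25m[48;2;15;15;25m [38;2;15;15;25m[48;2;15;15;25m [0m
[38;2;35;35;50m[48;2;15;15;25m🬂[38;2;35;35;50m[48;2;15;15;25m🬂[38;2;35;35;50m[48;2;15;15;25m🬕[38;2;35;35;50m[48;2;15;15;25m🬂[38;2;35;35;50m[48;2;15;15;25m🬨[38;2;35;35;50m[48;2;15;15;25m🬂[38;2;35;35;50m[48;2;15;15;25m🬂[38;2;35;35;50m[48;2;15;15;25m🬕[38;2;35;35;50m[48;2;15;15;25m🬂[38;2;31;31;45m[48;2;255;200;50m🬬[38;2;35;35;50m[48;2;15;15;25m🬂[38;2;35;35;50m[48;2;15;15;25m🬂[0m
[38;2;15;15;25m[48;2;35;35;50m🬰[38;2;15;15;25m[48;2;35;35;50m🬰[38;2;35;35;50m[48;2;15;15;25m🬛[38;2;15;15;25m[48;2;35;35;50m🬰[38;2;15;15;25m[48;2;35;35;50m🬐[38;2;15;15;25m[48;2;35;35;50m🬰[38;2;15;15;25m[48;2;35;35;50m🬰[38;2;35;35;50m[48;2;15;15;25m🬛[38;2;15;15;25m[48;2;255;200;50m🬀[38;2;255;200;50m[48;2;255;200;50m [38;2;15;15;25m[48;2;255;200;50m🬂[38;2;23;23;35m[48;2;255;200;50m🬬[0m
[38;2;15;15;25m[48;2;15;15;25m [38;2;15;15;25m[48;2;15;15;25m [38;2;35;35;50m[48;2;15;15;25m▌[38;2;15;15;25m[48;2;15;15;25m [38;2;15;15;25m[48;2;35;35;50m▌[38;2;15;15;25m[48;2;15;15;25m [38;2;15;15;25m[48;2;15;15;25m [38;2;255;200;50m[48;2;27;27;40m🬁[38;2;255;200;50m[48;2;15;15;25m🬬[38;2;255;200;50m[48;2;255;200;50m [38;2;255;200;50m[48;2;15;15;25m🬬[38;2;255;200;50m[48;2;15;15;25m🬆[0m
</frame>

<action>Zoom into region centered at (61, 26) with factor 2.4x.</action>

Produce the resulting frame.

<frame>
[38;2;15;15;25m[48;2;15;15;25m [38;2;15;15;25m[48;2;15;15;25m [38;2;35;35;50m[48;2;15;15;25m▌[38;2;15;15;25m[48;2;15;15;25m [38;2;23;23;35m[48;2;255;200;50m🬝[38;2;15;15;25m[48;2;255;200;50m🬊[38;2;15;15;25m[48;2;15;15;25m [38;2;35;35;50m[48;2;15;15;25m▌[38;2;15;15;25m[48;2;15;15;25m [38;2;15;15;25m[48;2;35;35;50m▌[38;2;15;15;25m[48;2;15;15;25m [38;2;15;15;25m[48;2;15;15;25m [0m
[38;2;15;15;25m[48;2;35;35;50m🬰[38;2;15;15;25m[48;2;35;35;50m🬰[38;2;35;35;50m[48;2;15;15;25m🬛[38;2;23;23;35m[48;2;255;200;50m🬝[38;2;255;200;50m[48;2;255;200;50m [38;2;255;200;50m[48;2;255;200;50m [38;2;255;200;50m[48;2;25;25;37m🬲[38;2;35;35;50m[48;2;15;15;25m🬛[38;2;23;23;35m[48;2;255;200;50m🬬[38;2;15;15;25m[48;2;35;35;50m🬐[38;2;15;15;25m[48;2;35;35;50m🬰[38;2;15;15;25m[48;2;35;35;50m🬰[0m
[38;2;15;15;25m[48;2;15;15;25m [38;2;15;15;25m[48;2;15;15;25m [38;2;35;35;50m[48;2;15;15;25m▌[38;2;255;200;50m[48;2;15;15;25m🬊[38;2;255;200;50m[48;2;255;200;50m [38;2;255;200;50m[48;2;255;200;50m [38;2;255;200;50m[48;2;15;15;25m🬛[38;2;35;35;50m[48;2;255;200;50m🬐[38;2;255;200;50m[48;2;255;200;50m [38;2;27;27;40m[48;2;255;200;50m🬸[38;2;15;15;25m[48;2;15;15;25m [38;2;15;15;25m[48;2;15;15;25m [0m
[38;2;35;35;50m[48;2;15;15;25m🬂[38;2;35;35;50m[48;2;15;15;25m🬂[38;2;35;35;50m[48;2;15;15;25m🬕[38;2;35;35;50m[48;2;15;15;25m🬂[38;2;255;200;50m[48;2;27;27;40m🬁[38;2;255;200;50m[48;2;19;19;30m🬁[38;2;35;35;50m[48;2;15;15;25m🬂[38;2;35;35;50m[48;2;15;15;25m🬕[38;2;255;200;50m[48;2;19;19;30m🬀[38;2;35;35;50m[48;2;15;15;25m🬨[38;2;35;35;50m[48;2;15;15;25m🬂[38;2;35;35;50m[48;2;15;15;25m🬂[0m
[38;2;15;15;25m[48;2;35;35;50m🬰[38;2;15;15;25m[48;2;35;35;50m🬰[38;2;35;35;50m[48;2;15;15;25m🬛[38;2;15;15;25m[48;2;35;35;50m🬰[38;2;15;15;25m[48;2;35;35;50m🬐[38;2;15;15;25m[48;2;35;35;50m🬰[38;2;15;15;25m[48;2;35;35;50m🬰[38;2;35;35;50m[48;2;15;15;25m🬛[38;2;15;15;25m[48;2;35;35;50m🬰[38;2;15;15;25m[48;2;35;35;50m🬐[38;2;15;15;25m[48;2;35;35;50m🬰[38;2;15;15;25m[48;2;35;35;50m🬰[0m
[38;2;15;15;25m[48;2;15;15;25m [38;2;15;15;25m[48;2;15;15;25m [38;2;35;35;50m[48;2;15;15;25m▌[38;2;15;15;25m[48;2;15;15;25m [38;2;15;15;25m[48;2;35;35;50m▌[38;2;15;15;25m[48;2;15;15;25m [38;2;15;15;25m[48;2;15;15;25m [38;2;35;35;50m[48;2;15;15;25m▌[38;2;15;15;25m[48;2;15;15;25m [38;2;15;15;25m[48;2;35;35;50m▌[38;2;15;15;25m[48;2;15;15;25m [38;2;15;15;25m[48;2;15;15;25m [0m
</frame>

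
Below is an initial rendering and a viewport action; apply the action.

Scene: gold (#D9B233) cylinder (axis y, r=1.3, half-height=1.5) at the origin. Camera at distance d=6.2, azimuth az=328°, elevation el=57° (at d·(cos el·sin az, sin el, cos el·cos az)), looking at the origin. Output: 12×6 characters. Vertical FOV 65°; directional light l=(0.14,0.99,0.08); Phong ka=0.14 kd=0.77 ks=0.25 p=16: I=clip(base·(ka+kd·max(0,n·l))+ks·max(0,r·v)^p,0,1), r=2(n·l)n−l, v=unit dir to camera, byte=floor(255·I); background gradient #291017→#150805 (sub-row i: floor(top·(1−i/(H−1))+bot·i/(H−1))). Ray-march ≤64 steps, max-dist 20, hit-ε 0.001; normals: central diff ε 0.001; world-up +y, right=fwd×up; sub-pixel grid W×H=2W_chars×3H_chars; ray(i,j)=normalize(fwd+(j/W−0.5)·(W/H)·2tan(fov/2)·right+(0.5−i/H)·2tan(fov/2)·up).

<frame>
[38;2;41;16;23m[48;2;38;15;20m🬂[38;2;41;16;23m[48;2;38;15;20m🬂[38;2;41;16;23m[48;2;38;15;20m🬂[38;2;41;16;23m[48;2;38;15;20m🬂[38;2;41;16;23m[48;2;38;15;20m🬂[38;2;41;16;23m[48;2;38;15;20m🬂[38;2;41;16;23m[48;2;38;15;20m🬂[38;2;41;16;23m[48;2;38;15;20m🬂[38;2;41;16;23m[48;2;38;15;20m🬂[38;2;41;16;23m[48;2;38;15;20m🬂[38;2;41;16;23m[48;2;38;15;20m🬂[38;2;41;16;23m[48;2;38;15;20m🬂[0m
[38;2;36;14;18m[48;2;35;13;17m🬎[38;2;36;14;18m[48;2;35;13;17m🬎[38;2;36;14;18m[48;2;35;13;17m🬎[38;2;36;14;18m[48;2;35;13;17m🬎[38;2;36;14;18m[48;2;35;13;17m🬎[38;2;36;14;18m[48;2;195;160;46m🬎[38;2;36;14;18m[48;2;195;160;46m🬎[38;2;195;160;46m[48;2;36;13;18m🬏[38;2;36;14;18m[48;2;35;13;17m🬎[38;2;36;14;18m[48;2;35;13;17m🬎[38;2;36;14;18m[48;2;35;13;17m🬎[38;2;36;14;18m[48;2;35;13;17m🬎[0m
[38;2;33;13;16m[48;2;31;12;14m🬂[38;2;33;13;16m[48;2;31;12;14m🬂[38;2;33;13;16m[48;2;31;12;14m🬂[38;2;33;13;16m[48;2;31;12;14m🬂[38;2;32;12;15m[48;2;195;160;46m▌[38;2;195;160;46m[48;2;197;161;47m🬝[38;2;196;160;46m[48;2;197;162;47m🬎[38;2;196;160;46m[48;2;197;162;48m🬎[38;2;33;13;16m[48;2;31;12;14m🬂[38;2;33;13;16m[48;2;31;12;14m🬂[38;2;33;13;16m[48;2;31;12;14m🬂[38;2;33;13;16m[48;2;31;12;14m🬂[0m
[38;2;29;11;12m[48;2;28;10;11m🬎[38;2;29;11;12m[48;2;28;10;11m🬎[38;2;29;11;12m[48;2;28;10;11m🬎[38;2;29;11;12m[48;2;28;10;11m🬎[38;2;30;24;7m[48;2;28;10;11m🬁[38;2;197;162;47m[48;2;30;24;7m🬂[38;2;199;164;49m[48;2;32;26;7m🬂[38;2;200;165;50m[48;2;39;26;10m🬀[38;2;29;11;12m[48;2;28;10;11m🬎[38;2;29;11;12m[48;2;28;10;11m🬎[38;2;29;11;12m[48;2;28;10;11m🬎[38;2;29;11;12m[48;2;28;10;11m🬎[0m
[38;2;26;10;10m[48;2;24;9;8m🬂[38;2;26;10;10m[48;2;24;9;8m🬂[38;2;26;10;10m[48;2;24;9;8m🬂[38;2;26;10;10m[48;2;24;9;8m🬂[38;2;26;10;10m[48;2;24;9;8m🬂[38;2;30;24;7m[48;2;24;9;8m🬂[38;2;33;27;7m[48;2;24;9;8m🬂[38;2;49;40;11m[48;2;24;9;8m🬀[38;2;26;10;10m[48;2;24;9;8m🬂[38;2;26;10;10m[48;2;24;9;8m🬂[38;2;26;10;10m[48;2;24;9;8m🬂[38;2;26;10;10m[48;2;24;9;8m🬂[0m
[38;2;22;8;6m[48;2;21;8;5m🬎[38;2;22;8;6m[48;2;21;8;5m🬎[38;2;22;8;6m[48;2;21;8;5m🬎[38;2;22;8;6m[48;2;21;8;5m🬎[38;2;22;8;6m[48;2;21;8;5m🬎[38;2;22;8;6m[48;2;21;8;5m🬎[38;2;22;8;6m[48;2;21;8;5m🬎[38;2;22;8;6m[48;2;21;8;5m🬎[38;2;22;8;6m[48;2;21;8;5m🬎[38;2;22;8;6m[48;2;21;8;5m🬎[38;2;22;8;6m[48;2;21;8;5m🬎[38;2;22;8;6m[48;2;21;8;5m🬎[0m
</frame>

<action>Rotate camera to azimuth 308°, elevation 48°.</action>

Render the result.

<frame>
[38;2;41;16;23m[48;2;38;15;20m🬂[38;2;41;16;23m[48;2;38;15;20m🬂[38;2;41;16;23m[48;2;38;15;20m🬂[38;2;41;16;23m[48;2;38;15;20m🬂[38;2;41;16;23m[48;2;38;15;20m🬂[38;2;41;16;23m[48;2;38;15;20m🬂[38;2;41;16;23m[48;2;38;15;20m🬂[38;2;41;16;23m[48;2;38;15;20m🬂[38;2;41;16;23m[48;2;38;15;20m🬂[38;2;41;16;23m[48;2;38;15;20m🬂[38;2;41;16;23m[48;2;38;15;20m🬂[38;2;41;16;23m[48;2;38;15;20m🬂[0m
[38;2;36;14;18m[48;2;35;13;17m🬎[38;2;36;14;18m[48;2;35;13;17m🬎[38;2;36;14;18m[48;2;35;13;17m🬎[38;2;36;14;18m[48;2;35;13;17m🬎[38;2;36;14;18m[48;2;35;13;17m🬎[38;2;36;14;18m[48;2;195;160;46m🬎[38;2;36;14;18m[48;2;195;160;46m🬎[38;2;195;160;46m[48;2;36;13;18m🬏[38;2;36;14;18m[48;2;35;13;17m🬎[38;2;36;14;18m[48;2;35;13;17m🬎[38;2;36;14;18m[48;2;35;13;17m🬎[38;2;36;14;18m[48;2;35;13;17m🬎[0m
[38;2;33;13;16m[48;2;31;12;14m🬂[38;2;33;13;16m[48;2;31;12;14m🬂[38;2;33;13;16m[48;2;31;12;14m🬂[38;2;33;13;16m[48;2;31;12;14m🬂[38;2;195;160;46m[48;2;31;15;13m🬉[38;2;195;160;46m[48;2;196;160;46m🬎[38;2;195;160;46m[48;2;196;161;46m🬎[38;2;195;160;46m[48;2;42;34;9m🬝[38;2;33;13;16m[48;2;31;12;14m🬂[38;2;33;13;16m[48;2;31;12;14m🬂[38;2;33;13;16m[48;2;31;12;14m🬂[38;2;33;13;16m[48;2;31;12;14m🬂[0m
[38;2;29;11;12m[48;2;28;10;11m🬎[38;2;29;11;12m[48;2;28;10;11m🬎[38;2;29;11;12m[48;2;28;10;11m🬎[38;2;29;11;12m[48;2;28;10;11m🬎[38;2;30;24;7m[48;2;28;10;11m🬁[38;2;30;24;7m[48;2;30;24;7m [38;2;30;24;7m[48;2;30;24;7m [38;2;37;30;8m[48;2;28;10;11m🬕[38;2;29;11;12m[48;2;28;10;11m🬎[38;2;29;11;12m[48;2;28;10;11m🬎[38;2;29;11;12m[48;2;28;10;11m🬎[38;2;29;11;12m[48;2;28;10;11m🬎[0m
[38;2;26;10;10m[48;2;24;9;8m🬂[38;2;26;10;10m[48;2;24;9;8m🬂[38;2;26;10;10m[48;2;24;9;8m🬂[38;2;26;10;10m[48;2;24;9;8m🬂[38;2;26;10;10m[48;2;24;9;8m🬂[38;2;30;24;7m[48;2;24;9;8m🬊[38;2;30;24;7m[48;2;24;9;8m🬎[38;2;39;32;9m[48;2;24;9;8m🬀[38;2;26;10;10m[48;2;24;9;8m🬂[38;2;26;10;10m[48;2;24;9;8m🬂[38;2;26;10;10m[48;2;24;9;8m🬂[38;2;26;10;10m[48;2;24;9;8m🬂[0m
[38;2;22;8;6m[48;2;21;8;5m🬎[38;2;22;8;6m[48;2;21;8;5m🬎[38;2;22;8;6m[48;2;21;8;5m🬎[38;2;22;8;6m[48;2;21;8;5m🬎[38;2;22;8;6m[48;2;21;8;5m🬎[38;2;22;8;6m[48;2;21;8;5m🬎[38;2;22;8;6m[48;2;21;8;5m🬎[38;2;22;8;6m[48;2;21;8;5m🬎[38;2;22;8;6m[48;2;21;8;5m🬎[38;2;22;8;6m[48;2;21;8;5m🬎[38;2;22;8;6m[48;2;21;8;5m🬎[38;2;22;8;6m[48;2;21;8;5m🬎[0m
</frame>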